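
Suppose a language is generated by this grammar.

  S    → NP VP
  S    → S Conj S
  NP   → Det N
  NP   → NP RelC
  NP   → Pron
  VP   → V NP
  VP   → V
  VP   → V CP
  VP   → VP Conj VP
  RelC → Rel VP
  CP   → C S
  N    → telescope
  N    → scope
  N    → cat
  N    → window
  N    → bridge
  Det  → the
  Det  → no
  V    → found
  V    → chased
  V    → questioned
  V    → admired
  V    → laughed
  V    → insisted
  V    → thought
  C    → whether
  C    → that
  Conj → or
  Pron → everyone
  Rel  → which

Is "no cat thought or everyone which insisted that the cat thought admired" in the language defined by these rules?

S
  S
    NP
      Det: no
      N: cat
    VP
      V: thought
  Conj: or
  S
    NP
      NP
        Pron: everyone
      RelC
        Rel: which
        VP
          V: insisted
          CP
            C: that
            S
              NP
                Det: the
                N: cat
              VP
                V: thought
    VP
      V: admired
Each bracket corresponds to one application of a listed rule, so the string is derivable from S.

Grammatical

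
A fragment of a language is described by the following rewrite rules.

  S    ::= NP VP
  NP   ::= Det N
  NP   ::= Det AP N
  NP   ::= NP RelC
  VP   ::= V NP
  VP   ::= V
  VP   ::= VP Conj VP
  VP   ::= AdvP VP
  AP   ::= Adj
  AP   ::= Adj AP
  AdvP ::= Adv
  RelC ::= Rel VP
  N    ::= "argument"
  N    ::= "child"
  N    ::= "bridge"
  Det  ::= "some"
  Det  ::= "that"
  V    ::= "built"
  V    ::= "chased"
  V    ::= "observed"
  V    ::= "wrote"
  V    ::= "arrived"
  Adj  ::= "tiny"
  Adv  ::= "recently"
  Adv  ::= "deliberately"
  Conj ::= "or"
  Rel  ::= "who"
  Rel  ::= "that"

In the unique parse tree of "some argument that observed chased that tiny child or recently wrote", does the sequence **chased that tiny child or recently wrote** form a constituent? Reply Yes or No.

[S [NP [NP [Det some] [N argument]] [RelC [Rel that] [VP [V observed]]]] [VP [VP [V chased] [NP [Det that] [AP [Adj tiny]] [N child]]] [Conj or] [VP [AdvP [Adv recently]] [VP [V wrote]]]]]
The words 'chased that tiny child or recently wrote' are exhaustively dominated by a single VP node (built by VP → VP Conj VP), so they form a constituent.

Yes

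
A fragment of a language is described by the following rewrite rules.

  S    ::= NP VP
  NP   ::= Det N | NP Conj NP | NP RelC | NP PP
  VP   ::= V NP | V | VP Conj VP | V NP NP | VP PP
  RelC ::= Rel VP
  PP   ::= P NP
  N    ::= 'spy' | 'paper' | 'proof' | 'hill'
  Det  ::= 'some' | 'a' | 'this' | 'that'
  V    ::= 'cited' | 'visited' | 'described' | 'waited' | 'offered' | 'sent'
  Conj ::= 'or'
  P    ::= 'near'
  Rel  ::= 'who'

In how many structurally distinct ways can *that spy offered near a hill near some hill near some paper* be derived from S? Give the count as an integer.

Two of the 5 distinct bracketings:
[S [NP [Det that] [N spy]] [VP [VP [V offered]] [PP [P near] [NP [NP [Det a] [N hill]] [PP [P near] [NP [NP [Det some] [N hill]] [PP [P near] [NP [Det some] [N paper]]]]]]]]]
[S [NP [Det that] [N spy]] [VP [VP [V offered]] [PP [P near] [NP [NP [NP [Det a] [N hill]] [PP [P near] [NP [Det some] [N hill]]]] [PP [P near] [NP [Det some] [N paper]]]]]]]
The trees differ in how a recursive rule is bracketed over the same span.

5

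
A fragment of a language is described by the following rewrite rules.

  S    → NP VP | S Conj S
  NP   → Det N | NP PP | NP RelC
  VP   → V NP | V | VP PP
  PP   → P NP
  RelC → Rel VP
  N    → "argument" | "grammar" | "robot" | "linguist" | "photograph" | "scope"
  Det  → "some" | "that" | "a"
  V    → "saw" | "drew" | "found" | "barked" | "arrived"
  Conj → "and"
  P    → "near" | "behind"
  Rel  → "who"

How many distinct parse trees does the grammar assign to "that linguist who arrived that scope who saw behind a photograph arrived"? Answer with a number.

Two of the 6 distinct bracketings:
[S [NP [NP [NP [Det that] [N linguist]] [RelC [Rel who] [VP [V arrived] [NP [NP [Det that] [N scope]] [RelC [Rel who] [VP [V saw]]]]]]] [PP [P behind] [NP [Det a] [N photograph]]]] [VP [V arrived]]]
[S [NP [NP [NP [NP [Det that] [N linguist]] [RelC [Rel who] [VP [V arrived] [NP [Det that] [N scope]]]]] [RelC [Rel who] [VP [V saw]]]] [PP [P behind] [NP [Det a] [N photograph]]]] [VP [V arrived]]]
The trees differ in how a recursive rule is bracketed over the same span.

6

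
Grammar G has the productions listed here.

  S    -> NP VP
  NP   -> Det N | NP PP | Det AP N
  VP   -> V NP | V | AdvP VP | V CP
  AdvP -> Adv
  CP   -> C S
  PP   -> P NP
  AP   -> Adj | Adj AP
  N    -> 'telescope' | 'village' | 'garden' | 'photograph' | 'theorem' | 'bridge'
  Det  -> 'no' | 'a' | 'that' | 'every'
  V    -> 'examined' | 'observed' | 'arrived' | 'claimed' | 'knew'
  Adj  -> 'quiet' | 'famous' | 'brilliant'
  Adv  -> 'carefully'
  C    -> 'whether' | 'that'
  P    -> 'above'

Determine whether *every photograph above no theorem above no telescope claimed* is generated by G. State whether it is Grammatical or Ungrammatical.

Grammatical

S
  NP
    NP
      Det: every
      N: photograph
    PP
      P: above
      NP
        NP
          Det: no
          N: theorem
        PP
          P: above
          NP
            Det: no
            N: telescope
  VP
    V: claimed
The bracketing above is licensed at every node by one of the given productions, with S at the root.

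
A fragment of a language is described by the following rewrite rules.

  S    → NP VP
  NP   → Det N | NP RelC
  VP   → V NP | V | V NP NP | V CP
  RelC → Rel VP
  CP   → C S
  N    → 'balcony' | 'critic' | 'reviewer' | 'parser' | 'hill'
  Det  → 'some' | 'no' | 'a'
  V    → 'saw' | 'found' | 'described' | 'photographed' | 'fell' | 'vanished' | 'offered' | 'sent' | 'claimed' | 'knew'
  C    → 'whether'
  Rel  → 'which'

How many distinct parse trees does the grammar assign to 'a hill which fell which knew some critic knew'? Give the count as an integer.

1

[S [NP [NP [NP [Det a] [N hill]] [RelC [Rel which] [VP [V fell]]]] [RelC [Rel which] [VP [V knew] [NP [Det some] [N critic]]]]] [VP [V knew]]]
No rule offers an alternative attachment or grouping for any span, so this is the only derivation.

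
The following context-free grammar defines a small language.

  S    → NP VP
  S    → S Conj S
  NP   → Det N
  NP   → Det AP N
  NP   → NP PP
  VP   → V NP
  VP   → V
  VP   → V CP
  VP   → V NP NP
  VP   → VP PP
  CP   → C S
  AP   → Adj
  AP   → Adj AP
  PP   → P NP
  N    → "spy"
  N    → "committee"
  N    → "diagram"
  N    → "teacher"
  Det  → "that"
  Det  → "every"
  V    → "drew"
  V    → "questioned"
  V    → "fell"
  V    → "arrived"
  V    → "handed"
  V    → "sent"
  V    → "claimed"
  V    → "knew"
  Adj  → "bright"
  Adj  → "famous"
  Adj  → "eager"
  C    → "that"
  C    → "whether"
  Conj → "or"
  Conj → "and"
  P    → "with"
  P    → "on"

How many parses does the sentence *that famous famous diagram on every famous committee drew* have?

[S [NP [NP [Det that] [AP [Adj famous] [AP [Adj famous]]] [N diagram]] [PP [P on] [NP [Det every] [AP [Adj famous]] [N committee]]]] [VP [V drew]]]
No rule offers an alternative attachment or grouping for any span, so this is the only derivation.

1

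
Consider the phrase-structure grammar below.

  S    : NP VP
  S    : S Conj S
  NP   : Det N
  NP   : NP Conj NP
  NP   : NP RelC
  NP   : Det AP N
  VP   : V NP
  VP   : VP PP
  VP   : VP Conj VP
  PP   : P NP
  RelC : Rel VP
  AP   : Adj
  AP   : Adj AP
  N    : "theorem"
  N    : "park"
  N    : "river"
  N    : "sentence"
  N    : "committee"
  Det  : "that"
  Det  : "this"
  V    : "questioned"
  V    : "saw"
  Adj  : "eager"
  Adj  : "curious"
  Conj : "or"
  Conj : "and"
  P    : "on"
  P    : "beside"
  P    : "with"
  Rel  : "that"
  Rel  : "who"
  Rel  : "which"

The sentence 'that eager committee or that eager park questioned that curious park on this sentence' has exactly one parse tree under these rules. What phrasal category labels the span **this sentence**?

NP

S
  NP
    NP
      Det: that
      AP
        Adj: eager
      N: committee
    Conj: or
    NP
      Det: that
      AP
        Adj: eager
      N: park
  VP
    VP
      V: questioned
      NP
        Det: that
        AP
          Adj: curious
        N: park
    PP
      P: on
      NP
        Det: this
        N: sentence
The span 'this sentence' is the NP node built by NP → Det N.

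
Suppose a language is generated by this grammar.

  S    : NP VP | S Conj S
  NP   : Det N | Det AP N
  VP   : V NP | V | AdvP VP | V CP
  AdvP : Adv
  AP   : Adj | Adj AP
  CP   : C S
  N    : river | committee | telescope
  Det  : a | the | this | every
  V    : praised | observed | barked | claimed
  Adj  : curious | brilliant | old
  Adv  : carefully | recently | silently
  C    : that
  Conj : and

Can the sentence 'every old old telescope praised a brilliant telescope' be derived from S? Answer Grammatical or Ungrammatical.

[S [NP [Det every] [AP [Adj old] [AP [Adj old]]] [N telescope]] [VP [V praised] [NP [Det a] [AP [Adj brilliant]] [N telescope]]]]
The bracketing above is licensed at every node by one of the given productions, with S at the root.

Grammatical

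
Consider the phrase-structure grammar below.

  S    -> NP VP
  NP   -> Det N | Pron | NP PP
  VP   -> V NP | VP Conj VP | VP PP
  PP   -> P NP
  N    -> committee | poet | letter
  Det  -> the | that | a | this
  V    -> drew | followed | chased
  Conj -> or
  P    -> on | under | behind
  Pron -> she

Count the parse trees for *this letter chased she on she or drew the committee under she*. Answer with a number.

Two of the 6 distinct bracketings:
[S [NP [Det this] [N letter]] [VP [VP [V chased] [NP [NP [Pron she]] [PP [P on] [NP [Pron she]]]]] [Conj or] [VP [V drew] [NP [NP [Det the] [N committee]] [PP [P under] [NP [Pron she]]]]]]]
[S [NP [Det this] [N letter]] [VP [VP [V chased] [NP [NP [Pron she]] [PP [P on] [NP [Pron she]]]]] [Conj or] [VP [VP [V drew] [NP [Det the] [N committee]]] [PP [P under] [NP [Pron she]]]]]]
The difference turns on whether VP → VP PP is used at the relevant span, versus an alternative expansion of VP.

6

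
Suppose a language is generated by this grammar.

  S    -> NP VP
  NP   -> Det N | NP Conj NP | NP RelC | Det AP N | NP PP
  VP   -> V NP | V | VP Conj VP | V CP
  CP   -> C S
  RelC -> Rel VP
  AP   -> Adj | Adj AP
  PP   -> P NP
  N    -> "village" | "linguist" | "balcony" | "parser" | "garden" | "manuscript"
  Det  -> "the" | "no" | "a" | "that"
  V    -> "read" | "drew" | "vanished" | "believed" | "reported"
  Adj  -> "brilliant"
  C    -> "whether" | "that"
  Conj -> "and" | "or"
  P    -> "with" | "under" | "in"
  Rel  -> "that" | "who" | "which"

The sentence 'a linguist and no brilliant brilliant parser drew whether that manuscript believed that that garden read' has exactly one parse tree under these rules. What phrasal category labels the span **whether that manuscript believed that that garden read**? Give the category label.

CP

S
  NP
    NP
      Det: a
      N: linguist
    Conj: and
    NP
      Det: no
      AP
        Adj: brilliant
        AP
          Adj: brilliant
      N: parser
  VP
    V: drew
    CP
      C: whether
      S
        NP
          Det: that
          N: manuscript
        VP
          V: believed
          CP
            C: that
            S
              NP
                Det: that
                N: garden
              VP
                V: read
The span 'whether that manuscript believed that that garden read' is the CP node built by CP → C S.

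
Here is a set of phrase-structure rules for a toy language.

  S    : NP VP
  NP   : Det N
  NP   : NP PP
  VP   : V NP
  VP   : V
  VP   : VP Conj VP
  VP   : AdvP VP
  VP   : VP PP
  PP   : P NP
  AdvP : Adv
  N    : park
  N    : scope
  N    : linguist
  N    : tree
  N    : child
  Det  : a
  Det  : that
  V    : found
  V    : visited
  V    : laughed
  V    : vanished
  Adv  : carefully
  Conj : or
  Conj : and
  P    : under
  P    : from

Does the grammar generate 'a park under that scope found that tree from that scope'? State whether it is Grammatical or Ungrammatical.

Grammatical

[S [NP [NP [Det a] [N park]] [PP [P under] [NP [Det that] [N scope]]]] [VP [V found] [NP [NP [Det that] [N tree]] [PP [P from] [NP [Det that] [N scope]]]]]]
Each bracket corresponds to one application of a listed rule, so the string is derivable from S.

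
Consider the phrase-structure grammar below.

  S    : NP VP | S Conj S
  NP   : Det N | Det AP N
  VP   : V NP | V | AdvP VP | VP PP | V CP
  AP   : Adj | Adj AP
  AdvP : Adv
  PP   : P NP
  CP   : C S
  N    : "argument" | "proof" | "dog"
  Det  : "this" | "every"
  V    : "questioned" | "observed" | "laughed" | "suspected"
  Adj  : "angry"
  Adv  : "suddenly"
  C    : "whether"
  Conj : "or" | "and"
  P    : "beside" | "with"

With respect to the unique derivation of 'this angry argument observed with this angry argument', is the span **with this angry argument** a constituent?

[S [NP [Det this] [AP [Adj angry]] [N argument]] [VP [VP [V observed]] [PP [P with] [NP [Det this] [AP [Adj angry]] [N argument]]]]]
The words 'with this angry argument' are exhaustively dominated by a single PP node (built by PP → P NP), so they form a constituent.

Yes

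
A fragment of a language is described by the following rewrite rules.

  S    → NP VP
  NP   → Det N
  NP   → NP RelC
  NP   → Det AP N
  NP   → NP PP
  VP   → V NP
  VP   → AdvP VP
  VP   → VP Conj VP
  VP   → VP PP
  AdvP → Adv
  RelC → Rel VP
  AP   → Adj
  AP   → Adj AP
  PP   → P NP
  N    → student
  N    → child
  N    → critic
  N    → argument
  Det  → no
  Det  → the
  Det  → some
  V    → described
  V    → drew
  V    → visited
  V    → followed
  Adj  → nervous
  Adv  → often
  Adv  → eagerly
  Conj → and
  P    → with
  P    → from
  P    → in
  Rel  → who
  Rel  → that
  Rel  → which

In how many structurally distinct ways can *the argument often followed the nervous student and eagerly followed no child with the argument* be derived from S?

9

Two of the 9 distinct bracketings:
[S [NP [Det the] [N argument]] [VP [AdvP [Adv often]] [VP [VP [V followed] [NP [Det the] [AP [Adj nervous]] [N student]]] [Conj and] [VP [AdvP [Adv eagerly]] [VP [V followed] [NP [NP [Det no] [N child]] [PP [P with] [NP [Det the] [N argument]]]]]]]]]
[S [NP [Det the] [N argument]] [VP [AdvP [Adv often]] [VP [VP [V followed] [NP [Det the] [AP [Adj nervous]] [N student]]] [Conj and] [VP [AdvP [Adv eagerly]] [VP [VP [V followed] [NP [Det no] [N child]]] [PP [P with] [NP [Det the] [N argument]]]]]]]]
The difference turns on whether NP → NP PP is used at the relevant span, versus an alternative expansion of NP.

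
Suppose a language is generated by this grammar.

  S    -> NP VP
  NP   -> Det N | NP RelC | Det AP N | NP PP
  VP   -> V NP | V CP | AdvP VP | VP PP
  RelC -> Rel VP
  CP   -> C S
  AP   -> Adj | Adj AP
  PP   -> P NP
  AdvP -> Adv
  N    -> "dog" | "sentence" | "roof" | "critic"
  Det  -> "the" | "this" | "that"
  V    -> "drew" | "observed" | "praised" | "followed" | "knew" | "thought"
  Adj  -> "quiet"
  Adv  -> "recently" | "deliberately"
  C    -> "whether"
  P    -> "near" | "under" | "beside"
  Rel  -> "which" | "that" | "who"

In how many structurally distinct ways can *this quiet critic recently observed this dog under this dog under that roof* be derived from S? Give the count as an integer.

9

Two of the 9 distinct bracketings:
[S [NP [Det this] [AP [Adj quiet]] [N critic]] [VP [AdvP [Adv recently]] [VP [V observed] [NP [NP [Det this] [N dog]] [PP [P under] [NP [NP [Det this] [N dog]] [PP [P under] [NP [Det that] [N roof]]]]]]]]]
[S [NP [Det this] [AP [Adj quiet]] [N critic]] [VP [AdvP [Adv recently]] [VP [V observed] [NP [NP [NP [Det this] [N dog]] [PP [P under] [NP [Det this] [N dog]]]] [PP [P under] [NP [Det that] [N roof]]]]]]]
The trees differ in how a recursive rule is bracketed over the same span.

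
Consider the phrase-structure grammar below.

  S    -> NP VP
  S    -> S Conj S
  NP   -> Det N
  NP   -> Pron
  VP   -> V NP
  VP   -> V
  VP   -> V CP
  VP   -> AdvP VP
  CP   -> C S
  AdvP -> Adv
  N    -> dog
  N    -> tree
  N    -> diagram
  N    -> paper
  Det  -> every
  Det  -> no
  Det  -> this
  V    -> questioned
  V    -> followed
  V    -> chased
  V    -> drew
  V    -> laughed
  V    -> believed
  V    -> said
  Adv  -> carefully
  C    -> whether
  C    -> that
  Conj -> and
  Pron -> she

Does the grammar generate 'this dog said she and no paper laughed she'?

Grammatical

S
  S
    NP
      Det: this
      N: dog
    VP
      V: said
      NP
        Pron: she
  Conj: and
  S
    NP
      Det: no
      N: paper
    VP
      V: laughed
      NP
        Pron: she
Every word is introduced by a lexical rule and the phrasal rules combine the resulting categories into a single S.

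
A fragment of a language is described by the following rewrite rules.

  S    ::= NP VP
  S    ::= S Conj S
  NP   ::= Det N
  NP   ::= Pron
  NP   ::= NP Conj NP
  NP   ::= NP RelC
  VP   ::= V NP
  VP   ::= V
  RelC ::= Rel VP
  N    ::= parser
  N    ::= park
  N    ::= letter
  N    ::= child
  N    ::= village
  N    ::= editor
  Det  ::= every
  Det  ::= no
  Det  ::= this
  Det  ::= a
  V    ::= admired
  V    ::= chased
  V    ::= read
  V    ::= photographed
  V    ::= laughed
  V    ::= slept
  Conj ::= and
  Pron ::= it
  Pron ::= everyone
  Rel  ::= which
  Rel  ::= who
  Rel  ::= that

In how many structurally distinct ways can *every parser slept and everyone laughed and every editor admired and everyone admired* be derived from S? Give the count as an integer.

Two of the 5 distinct bracketings:
[S [S [NP [Det every] [N parser]] [VP [V slept]]] [Conj and] [S [S [NP [Pron everyone]] [VP [V laughed]]] [Conj and] [S [S [NP [Det every] [N editor]] [VP [V admired]]] [Conj and] [S [NP [Pron everyone]] [VP [V admired]]]]]]
[S [S [NP [Det every] [N parser]] [VP [V slept]]] [Conj and] [S [S [S [NP [Pron everyone]] [VP [V laughed]]] [Conj and] [S [NP [Det every] [N editor]] [VP [V admired]]]] [Conj and] [S [NP [Pron everyone]] [VP [V admired]]]]]
The trees differ in how a recursive rule is bracketed over the same span.

5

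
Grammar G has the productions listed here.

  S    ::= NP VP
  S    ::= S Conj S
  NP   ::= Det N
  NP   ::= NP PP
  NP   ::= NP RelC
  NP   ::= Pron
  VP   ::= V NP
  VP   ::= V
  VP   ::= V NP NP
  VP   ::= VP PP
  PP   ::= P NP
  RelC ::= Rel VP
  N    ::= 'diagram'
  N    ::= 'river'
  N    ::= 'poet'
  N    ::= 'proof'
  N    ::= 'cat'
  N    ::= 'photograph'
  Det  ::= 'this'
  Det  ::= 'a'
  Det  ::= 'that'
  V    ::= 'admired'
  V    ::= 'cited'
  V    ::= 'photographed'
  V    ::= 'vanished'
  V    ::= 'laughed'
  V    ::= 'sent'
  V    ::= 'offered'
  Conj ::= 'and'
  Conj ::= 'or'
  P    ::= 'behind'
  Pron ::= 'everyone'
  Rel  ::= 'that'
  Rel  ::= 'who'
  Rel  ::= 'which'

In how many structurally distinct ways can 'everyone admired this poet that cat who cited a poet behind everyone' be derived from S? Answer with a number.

4

Two of the 4 distinct bracketings:
[S [NP [Pron everyone]] [VP [V admired] [NP [Det this] [N poet]] [NP [NP [NP [Det that] [N cat]] [RelC [Rel who] [VP [V cited] [NP [Det a] [N poet]]]]] [PP [P behind] [NP [Pron everyone]]]]]]
[S [NP [Pron everyone]] [VP [V admired] [NP [Det this] [N poet]] [NP [NP [Det that] [N cat]] [RelC [Rel who] [VP [V cited] [NP [NP [Det a] [N poet]] [PP [P behind] [NP [Pron everyone]]]]]]]]]
The trees differ in how a recursive rule is bracketed over the same span.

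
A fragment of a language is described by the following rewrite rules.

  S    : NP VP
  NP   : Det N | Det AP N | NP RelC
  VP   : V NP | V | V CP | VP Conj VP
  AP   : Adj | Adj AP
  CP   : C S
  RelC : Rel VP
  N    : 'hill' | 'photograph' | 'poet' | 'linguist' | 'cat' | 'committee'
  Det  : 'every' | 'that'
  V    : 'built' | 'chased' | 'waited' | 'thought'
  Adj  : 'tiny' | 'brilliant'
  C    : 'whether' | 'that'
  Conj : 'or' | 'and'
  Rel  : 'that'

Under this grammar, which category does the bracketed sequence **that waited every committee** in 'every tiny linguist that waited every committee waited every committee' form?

[S [NP [NP [Det every] [AP [Adj tiny]] [N linguist]] [RelC [Rel that] [VP [V waited] [NP [Det every] [N committee]]]]] [VP [V waited] [NP [Det every] [N committee]]]]
The span 'that waited every committee' is the RelC node built by RelC → Rel VP.

RelC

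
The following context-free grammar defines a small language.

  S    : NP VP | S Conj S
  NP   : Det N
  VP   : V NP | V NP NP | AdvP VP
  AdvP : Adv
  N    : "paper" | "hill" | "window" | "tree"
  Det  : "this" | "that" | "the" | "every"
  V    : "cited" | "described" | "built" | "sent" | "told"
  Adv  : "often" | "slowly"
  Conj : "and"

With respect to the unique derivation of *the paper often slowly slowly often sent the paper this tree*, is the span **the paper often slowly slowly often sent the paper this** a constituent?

No

[S [NP [Det the] [N paper]] [VP [AdvP [Adv often]] [VP [AdvP [Adv slowly]] [VP [AdvP [Adv slowly]] [VP [AdvP [Adv often]] [VP [V sent] [NP [Det the] [N paper]] [NP [Det this] [N tree]]]]]]]]
The smallest constituent containing 'the paper often slowly slowly often sent the paper this' is the S spanning 'the paper often slowly slowly often sent the paper this tree'; no single node in the tree dominates exactly the given words.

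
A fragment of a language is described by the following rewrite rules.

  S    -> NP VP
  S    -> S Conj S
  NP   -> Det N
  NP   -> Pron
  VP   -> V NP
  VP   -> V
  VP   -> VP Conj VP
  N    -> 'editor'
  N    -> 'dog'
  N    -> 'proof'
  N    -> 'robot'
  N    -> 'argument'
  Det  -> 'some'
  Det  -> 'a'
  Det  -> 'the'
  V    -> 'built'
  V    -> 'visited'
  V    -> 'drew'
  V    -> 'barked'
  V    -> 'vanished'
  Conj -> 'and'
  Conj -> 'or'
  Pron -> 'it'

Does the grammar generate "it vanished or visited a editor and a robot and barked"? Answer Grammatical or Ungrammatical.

For S → NP VP, the only prefix that parses as NP is 'it', but the remainder 'vanished or visited a editor and a robot and barked' is not a VP under these rules. The alternative S rule S → S Conj S likewise has no satisfying split.

Ungrammatical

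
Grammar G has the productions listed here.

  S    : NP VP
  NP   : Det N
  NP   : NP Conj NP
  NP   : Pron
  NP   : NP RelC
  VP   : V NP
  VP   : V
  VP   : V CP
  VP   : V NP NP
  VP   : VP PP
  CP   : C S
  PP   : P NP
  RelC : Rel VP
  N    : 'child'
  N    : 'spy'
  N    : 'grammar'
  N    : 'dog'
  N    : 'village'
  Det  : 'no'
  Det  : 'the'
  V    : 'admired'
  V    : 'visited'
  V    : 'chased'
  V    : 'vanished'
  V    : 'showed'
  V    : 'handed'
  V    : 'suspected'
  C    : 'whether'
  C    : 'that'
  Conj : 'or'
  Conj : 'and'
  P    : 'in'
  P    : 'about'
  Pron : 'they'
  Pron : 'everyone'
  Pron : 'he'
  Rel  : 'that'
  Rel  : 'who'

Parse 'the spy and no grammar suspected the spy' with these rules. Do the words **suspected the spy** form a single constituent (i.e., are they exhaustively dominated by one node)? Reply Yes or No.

[S [NP [NP [Det the] [N spy]] [Conj and] [NP [Det no] [N grammar]]] [VP [V suspected] [NP [Det the] [N spy]]]]
The words 'suspected the spy' are exhaustively dominated by a single VP node (built by VP → V NP), so they form a constituent.

Yes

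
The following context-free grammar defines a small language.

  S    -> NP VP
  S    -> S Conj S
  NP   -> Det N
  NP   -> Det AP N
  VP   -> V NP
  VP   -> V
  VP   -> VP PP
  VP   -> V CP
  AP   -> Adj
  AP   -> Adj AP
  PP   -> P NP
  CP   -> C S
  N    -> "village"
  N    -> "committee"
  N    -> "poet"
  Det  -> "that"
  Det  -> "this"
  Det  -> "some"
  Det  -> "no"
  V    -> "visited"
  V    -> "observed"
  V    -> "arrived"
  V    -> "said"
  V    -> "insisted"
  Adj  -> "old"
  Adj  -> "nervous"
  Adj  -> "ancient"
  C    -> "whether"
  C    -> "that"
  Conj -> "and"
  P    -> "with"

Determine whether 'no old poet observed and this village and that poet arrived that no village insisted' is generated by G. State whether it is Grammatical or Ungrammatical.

For S → NP VP, the only prefix that parses as NP is 'no old poet', but the remainder 'observed and this village and that poet arrived that no village insisted' is not a VP under these rules. The alternative S rule S → S Conj S likewise has no satisfying split.

Ungrammatical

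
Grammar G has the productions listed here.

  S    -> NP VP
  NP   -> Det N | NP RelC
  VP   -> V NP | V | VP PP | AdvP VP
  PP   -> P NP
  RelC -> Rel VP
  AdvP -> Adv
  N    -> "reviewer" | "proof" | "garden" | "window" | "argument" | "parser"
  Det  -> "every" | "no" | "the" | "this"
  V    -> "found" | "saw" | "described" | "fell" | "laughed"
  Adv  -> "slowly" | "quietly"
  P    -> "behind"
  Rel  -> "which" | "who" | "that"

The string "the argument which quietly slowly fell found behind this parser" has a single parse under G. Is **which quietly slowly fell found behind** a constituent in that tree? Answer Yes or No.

No

[S [NP [NP [Det the] [N argument]] [RelC [Rel which] [VP [AdvP [Adv quietly]] [VP [AdvP [Adv slowly]] [VP [V fell]]]]]] [VP [VP [V found]] [PP [P behind] [NP [Det this] [N parser]]]]]
The smallest constituent containing 'which quietly slowly fell found behind' is the S spanning 'the argument which quietly slowly fell found behind this parser'; no single node in the tree dominates exactly the given words.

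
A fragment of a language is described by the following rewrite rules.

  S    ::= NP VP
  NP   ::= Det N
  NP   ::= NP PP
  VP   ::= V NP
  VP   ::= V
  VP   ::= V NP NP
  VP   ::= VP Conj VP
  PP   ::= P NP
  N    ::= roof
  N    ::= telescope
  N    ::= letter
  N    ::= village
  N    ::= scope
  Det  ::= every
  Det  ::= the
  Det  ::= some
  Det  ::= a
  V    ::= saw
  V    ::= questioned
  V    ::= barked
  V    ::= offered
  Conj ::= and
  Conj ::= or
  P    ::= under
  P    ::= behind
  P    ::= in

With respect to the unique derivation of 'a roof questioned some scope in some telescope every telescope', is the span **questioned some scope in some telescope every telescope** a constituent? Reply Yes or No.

[S [NP [Det a] [N roof]] [VP [V questioned] [NP [NP [Det some] [N scope]] [PP [P in] [NP [Det some] [N telescope]]]] [NP [Det every] [N telescope]]]]
The words 'questioned some scope in some telescope every telescope' are exhaustively dominated by a single VP node (built by VP → V NP NP), so they form a constituent.

Yes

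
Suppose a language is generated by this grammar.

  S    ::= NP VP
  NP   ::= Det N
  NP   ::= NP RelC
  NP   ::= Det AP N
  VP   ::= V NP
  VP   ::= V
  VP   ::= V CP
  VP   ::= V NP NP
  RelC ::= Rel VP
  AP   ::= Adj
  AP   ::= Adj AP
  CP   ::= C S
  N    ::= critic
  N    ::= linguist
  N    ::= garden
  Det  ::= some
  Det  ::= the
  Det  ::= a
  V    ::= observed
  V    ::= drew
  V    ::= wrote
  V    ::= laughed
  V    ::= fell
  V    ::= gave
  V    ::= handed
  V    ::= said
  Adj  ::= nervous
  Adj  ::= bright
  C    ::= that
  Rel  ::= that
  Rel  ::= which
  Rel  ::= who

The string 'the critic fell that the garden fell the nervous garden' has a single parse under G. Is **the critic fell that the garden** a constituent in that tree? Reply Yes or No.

[S [NP [Det the] [N critic]] [VP [V fell] [CP [C that] [S [NP [Det the] [N garden]] [VP [V fell] [NP [Det the] [AP [Adj nervous]] [N garden]]]]]]]
The smallest constituent containing 'the critic fell that the garden' is the S spanning 'the critic fell that the garden fell the nervous garden'; no single node in the tree dominates exactly the given words.

No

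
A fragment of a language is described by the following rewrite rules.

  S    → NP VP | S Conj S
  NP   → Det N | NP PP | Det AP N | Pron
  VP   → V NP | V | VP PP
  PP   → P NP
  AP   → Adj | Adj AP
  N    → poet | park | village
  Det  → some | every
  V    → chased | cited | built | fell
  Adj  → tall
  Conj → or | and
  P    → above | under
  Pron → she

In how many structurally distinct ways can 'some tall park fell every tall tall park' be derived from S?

[S [NP [Det some] [AP [Adj tall]] [N park]] [VP [V fell] [NP [Det every] [AP [Adj tall] [AP [Adj tall]]] [N park]]]]
No rule offers an alternative attachment or grouping for any span, so this is the only derivation.

1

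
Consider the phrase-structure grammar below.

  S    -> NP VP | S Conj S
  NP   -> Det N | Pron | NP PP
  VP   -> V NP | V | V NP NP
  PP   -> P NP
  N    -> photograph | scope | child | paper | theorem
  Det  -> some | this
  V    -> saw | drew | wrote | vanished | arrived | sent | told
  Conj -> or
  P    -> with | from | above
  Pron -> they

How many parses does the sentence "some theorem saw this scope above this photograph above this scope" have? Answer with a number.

The two bracketings:
[S [NP [Det some] [N theorem]] [VP [V saw] [NP [NP [Det this] [N scope]] [PP [P above] [NP [NP [Det this] [N photograph]] [PP [P above] [NP [Det this] [N scope]]]]]]]]
[S [NP [Det some] [N theorem]] [VP [V saw] [NP [NP [NP [Det this] [N scope]] [PP [P above] [NP [Det this] [N photograph]]]] [PP [P above] [NP [Det this] [N scope]]]]]]
The trees differ in how a recursive rule is bracketed over the same span.

2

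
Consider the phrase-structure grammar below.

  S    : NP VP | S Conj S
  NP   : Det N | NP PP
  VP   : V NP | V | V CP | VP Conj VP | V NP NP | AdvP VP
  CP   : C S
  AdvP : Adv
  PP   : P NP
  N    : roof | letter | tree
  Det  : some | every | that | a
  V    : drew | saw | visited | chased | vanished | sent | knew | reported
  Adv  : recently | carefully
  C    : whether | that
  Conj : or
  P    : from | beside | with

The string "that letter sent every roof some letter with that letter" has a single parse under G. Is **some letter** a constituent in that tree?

[S [NP [Det that] [N letter]] [VP [V sent] [NP [Det every] [N roof]] [NP [NP [Det some] [N letter]] [PP [P with] [NP [Det that] [N letter]]]]]]
The words 'some letter' are exhaustively dominated by a single NP node (built by NP → Det N), so they form a constituent.

Yes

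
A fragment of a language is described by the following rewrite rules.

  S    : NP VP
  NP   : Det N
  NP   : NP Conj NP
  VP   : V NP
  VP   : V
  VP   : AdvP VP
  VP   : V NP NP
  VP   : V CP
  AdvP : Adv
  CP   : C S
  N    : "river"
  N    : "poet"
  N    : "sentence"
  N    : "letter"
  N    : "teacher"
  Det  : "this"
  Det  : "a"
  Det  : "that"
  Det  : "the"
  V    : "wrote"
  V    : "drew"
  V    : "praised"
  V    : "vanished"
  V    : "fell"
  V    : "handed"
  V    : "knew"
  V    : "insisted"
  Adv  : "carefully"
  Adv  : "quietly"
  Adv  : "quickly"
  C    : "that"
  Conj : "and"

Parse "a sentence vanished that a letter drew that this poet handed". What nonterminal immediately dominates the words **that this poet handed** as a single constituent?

S
  NP
    Det: a
    N: sentence
  VP
    V: vanished
    CP
      C: that
      S
        NP
          Det: a
          N: letter
        VP
          V: drew
          CP
            C: that
            S
              NP
                Det: this
                N: poet
              VP
                V: handed
The span 'that this poet handed' is the CP node built by CP → C S.

CP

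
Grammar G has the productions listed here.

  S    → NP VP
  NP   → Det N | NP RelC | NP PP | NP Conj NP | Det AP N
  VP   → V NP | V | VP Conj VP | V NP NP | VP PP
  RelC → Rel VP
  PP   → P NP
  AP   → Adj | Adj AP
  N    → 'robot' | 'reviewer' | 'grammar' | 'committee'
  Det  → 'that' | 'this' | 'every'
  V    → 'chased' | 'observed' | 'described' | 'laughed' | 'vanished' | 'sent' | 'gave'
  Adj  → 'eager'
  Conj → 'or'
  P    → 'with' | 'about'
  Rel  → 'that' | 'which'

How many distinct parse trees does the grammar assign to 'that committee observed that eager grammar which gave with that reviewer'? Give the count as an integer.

Two of the 3 distinct bracketings:
[S [NP [Det that] [N committee]] [VP [V observed] [NP [NP [Det that] [AP [Adj eager]] [N grammar]] [RelC [Rel which] [VP [VP [V gave]] [PP [P with] [NP [Det that] [N reviewer]]]]]]]]
[S [NP [Det that] [N committee]] [VP [V observed] [NP [NP [NP [Det that] [AP [Adj eager]] [N grammar]] [RelC [Rel which] [VP [V gave]]]] [PP [P with] [NP [Det that] [N reviewer]]]]]]
The difference turns on whether NP → NP PP is used at the relevant span, versus an alternative expansion of NP.

3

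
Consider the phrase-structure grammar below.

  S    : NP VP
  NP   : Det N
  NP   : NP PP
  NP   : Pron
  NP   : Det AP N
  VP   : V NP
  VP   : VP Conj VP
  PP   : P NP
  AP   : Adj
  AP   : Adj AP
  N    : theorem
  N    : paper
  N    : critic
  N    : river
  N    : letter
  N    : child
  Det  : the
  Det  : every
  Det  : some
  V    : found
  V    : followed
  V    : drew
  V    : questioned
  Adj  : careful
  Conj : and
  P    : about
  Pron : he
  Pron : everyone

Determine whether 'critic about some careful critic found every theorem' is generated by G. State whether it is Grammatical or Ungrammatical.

For S → NP VP, no prefix of the string parses as an NP.

Ungrammatical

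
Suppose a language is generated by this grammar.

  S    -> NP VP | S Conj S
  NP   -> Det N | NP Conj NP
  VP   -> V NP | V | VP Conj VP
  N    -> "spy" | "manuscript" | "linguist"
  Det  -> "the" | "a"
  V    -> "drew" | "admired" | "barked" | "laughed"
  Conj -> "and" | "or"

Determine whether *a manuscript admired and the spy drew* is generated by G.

S
  S
    NP
      Det: a
      N: manuscript
    VP
      V: admired
  Conj: and
  S
    NP
      Det: the
      N: spy
    VP
      V: drew
The bracketing above is licensed at every node by one of the given productions, with S at the root.

Grammatical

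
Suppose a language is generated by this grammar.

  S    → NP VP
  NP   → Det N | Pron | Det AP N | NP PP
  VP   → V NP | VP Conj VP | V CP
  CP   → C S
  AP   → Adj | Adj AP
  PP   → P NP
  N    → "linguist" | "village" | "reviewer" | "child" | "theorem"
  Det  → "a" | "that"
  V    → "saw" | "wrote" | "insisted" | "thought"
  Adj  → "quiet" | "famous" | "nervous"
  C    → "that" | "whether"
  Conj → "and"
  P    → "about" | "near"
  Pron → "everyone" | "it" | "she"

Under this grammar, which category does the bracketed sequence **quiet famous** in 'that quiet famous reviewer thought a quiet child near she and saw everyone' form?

[S [NP [Det that] [AP [Adj quiet] [AP [Adj famous]]] [N reviewer]] [VP [VP [V thought] [NP [NP [Det a] [AP [Adj quiet]] [N child]] [PP [P near] [NP [Pron she]]]]] [Conj and] [VP [V saw] [NP [Pron everyone]]]]]
The span 'quiet famous' is the AP node built by AP → Adj AP.

AP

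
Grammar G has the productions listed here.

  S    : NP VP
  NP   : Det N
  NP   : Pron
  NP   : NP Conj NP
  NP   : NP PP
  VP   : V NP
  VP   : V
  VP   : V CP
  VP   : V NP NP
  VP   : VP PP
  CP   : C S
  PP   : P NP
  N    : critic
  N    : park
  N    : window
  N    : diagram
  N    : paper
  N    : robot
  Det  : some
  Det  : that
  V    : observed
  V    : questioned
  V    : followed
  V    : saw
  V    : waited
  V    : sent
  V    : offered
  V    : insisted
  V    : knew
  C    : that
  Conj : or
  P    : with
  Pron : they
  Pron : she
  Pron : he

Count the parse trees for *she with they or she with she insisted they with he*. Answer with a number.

Two of the 10 distinct bracketings:
[S [NP [NP [NP [Pron she]] [PP [P with] [NP [Pron they]]]] [Conj or] [NP [NP [Pron she]] [PP [P with] [NP [Pron she]]]]] [VP [V insisted] [NP [NP [Pron they]] [PP [P with] [NP [Pron he]]]]]]
[S [NP [NP [NP [Pron she]] [PP [P with] [NP [Pron they]]]] [Conj or] [NP [NP [Pron she]] [PP [P with] [NP [Pron she]]]]] [VP [VP [V insisted] [NP [Pron they]]] [PP [P with] [NP [Pron he]]]]]
The difference turns on whether VP → VP PP is used at the relevant span, versus an alternative expansion of VP.

10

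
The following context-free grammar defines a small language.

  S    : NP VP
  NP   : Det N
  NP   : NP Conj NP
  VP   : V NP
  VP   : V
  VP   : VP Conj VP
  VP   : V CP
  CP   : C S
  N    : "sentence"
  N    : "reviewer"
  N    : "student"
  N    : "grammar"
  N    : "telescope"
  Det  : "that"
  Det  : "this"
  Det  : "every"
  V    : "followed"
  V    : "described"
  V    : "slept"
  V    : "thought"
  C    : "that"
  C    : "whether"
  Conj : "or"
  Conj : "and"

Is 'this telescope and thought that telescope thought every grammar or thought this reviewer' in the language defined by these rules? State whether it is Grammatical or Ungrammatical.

For S → NP VP, the only prefix that parses as NP is 'this telescope', but the remainder 'and thought that telescope thought every grammar or thought this reviewer' is not a VP under these rules.

Ungrammatical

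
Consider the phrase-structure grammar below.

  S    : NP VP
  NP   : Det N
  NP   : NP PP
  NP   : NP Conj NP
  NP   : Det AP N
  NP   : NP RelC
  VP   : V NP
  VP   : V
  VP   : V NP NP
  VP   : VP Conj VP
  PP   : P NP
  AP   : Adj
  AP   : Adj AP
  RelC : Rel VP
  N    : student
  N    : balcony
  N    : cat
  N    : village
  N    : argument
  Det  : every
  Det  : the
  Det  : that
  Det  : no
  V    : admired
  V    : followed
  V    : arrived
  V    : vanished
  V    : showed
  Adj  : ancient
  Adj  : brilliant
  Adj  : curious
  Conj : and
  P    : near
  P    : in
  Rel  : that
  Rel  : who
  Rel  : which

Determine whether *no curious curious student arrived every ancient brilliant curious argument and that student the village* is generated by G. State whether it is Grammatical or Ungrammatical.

Grammatical

[S [NP [Det no] [AP [Adj curious] [AP [Adj curious]]] [N student]] [VP [V arrived] [NP [NP [Det every] [AP [Adj ancient] [AP [Adj brilliant] [AP [Adj curious]]]] [N argument]] [Conj and] [NP [Det that] [N student]]] [NP [Det the] [N village]]]]
Every word is introduced by a lexical rule and the phrasal rules combine the resulting categories into a single S.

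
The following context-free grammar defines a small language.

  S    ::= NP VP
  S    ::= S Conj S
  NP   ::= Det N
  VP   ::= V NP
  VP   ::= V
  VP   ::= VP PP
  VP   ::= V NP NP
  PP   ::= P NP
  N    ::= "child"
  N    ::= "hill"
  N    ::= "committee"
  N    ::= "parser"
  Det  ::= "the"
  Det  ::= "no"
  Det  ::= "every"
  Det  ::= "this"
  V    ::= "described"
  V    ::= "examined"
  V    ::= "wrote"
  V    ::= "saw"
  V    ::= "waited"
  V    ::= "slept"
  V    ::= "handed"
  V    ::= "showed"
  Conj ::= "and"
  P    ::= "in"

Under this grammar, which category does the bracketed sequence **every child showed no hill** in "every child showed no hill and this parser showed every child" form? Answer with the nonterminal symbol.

S
  S
    NP
      Det: every
      N: child
    VP
      V: showed
      NP
        Det: no
        N: hill
  Conj: and
  S
    NP
      Det: this
      N: parser
    VP
      V: showed
      NP
        Det: every
        N: child
The span 'every child showed no hill' is the S node built by S → NP VP.

S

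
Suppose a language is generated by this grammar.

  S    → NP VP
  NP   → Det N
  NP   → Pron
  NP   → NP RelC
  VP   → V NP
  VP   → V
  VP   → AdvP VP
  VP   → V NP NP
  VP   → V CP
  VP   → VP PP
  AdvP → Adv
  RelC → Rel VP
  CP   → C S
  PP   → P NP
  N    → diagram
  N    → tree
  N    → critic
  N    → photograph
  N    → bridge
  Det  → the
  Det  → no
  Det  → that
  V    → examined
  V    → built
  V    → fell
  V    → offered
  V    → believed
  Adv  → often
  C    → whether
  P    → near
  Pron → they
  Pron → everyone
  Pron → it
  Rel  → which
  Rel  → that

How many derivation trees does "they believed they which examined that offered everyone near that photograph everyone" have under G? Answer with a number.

1

[S [NP [Pron they]] [VP [V believed] [NP [NP [NP [Pron they]] [RelC [Rel which] [VP [V examined]]]] [RelC [Rel that] [VP [VP [V offered] [NP [Pron everyone]]] [PP [P near] [NP [Det that] [N photograph]]]]]] [NP [Pron everyone]]]]
No rule offers an alternative attachment or grouping for any span, so this is the only derivation.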